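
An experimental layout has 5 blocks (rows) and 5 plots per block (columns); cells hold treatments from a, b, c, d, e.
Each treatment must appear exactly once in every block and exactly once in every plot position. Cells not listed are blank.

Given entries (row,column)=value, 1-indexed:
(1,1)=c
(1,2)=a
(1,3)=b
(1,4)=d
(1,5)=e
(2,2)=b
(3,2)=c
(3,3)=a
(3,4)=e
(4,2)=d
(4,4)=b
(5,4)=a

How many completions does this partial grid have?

3

Block 2, plot 1: eliminating its block and plot leaves {a, d, e}.
Block 2, plot 3: eliminating its block and plot leaves {c, d, e}.
Block 2, plot 4: eliminating its block and plot leaves {c}.
Block 2, plot 5: eliminating its block and plot leaves {a, c, d}.
Block 3, plot 1: eliminating its block and plot leaves {b, d}.
Block 3, plot 5: eliminating its block and plot leaves {b, d}.
Block 4, plot 1: eliminating its block and plot leaves {a, e}.
Block 4, plot 3: eliminating its block and plot leaves {c, e}.
Block 4, plot 5: eliminating its block and plot leaves {a, c}.
Block 5, plot 1: eliminating its block and plot leaves {b, d, e}.
Block 5, plot 2: eliminating its block and plot leaves {e}.
Block 5, plot 3: eliminating its block and plot leaves {c, d, e}.
Block 5, plot 5: eliminating its block and plot leaves {b, c, d}.
Enumerating the assignments across these blanks that avoid any block or plot repeat gives 3 completions.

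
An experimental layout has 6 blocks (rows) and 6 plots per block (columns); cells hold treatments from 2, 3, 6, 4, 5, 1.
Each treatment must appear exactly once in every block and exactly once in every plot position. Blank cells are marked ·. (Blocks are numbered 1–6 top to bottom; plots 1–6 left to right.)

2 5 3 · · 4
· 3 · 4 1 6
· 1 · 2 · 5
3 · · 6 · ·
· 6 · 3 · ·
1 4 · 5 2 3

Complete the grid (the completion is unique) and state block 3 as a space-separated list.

Block 1, plot 4: block 1 has {2, 3, 4, 5} and plot 4 has {2, 3, 6, 4, 5}, leaving only 1.
Block 1, plot 5: block 1 has {2, 3, 4, 5, 1} and plot 5 has {2, 1}, leaving only 6.
Block 2, plot 1: block 2 has {3, 6, 4, 1} and plot 1 has {2, 3, 1}, leaving only 5.
Block 2, plot 3: block 2 has {3, 6, 4, 5, 1} and plot 3 has {3}, leaving only 2.
Block 4, plot 2: block 4 has {3, 6} and plot 2 has {3, 6, 4, 5, 1}, leaving only 2.
Block 4, plot 6: block 4 has {2, 3, 6} and plot 6 has {3, 6, 4, 5}, leaving only 1.
Block 5, plot 1: block 5 has {3, 6} and plot 1 has {2, 3, 5, 1}, leaving only 4.
Block 3, plot 1: block 3 has {2, 5, 1} and plot 1 has {2, 3, 4, 5, 1}, leaving only 6.
Block 3, plot 3: block 3 has {2, 6, 5, 1} and plot 3 has {2, 3}, leaving only 4.
Block 3, plot 5: block 3 has {2, 6, 4, 5, 1} and plot 5 has {2, 6, 1}, leaving only 3.
So block 3 reads: 6 1 4 2 3 5.

6 1 4 2 3 5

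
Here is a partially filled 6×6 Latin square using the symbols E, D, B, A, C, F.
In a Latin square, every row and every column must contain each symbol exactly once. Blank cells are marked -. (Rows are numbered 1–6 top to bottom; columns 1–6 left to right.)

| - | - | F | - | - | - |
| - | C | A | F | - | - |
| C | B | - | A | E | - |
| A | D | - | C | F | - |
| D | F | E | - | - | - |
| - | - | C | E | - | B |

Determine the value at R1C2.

Row 3, column 3: row 3 has {E, B, A, C} and column 3 has {E, A, C, F}, leaving only D.
Row 3, column 6: row 3 has {E, D, B, A, C} and column 6 has {B}, leaving only F.
Row 4, column 3: row 4 has {D, A, C, F} and column 3 has {E, D, A, C, F}, leaving only B.
Row 4, column 6: row 4 has {D, B, A, C, F} and column 6 has {B, F}, leaving only E.
Row 2, column 6: row 2 has {A, C, F} and column 6 has {E, B, F}, leaving only D.
Row 2, column 5: row 2 has {D, A, C, F} and column 5 has {E, F}, leaving only B.
Row 2, column 1: row 2 has {D, B, A, C, F} and column 1 has {D, A, C}, leaving only E.
Row 1, column 1: row 1 has {F} and column 1 has {E, D, A, C}, leaving only B.
Row 1, column 4: row 1 has {B, F} and column 4 has {E, A, C, F}, leaving only D.
Row 5, column 4: row 5 has {E, D, F} and column 4 has {E, D, A, C, F}, leaving only B.
Row 6, column 1: row 6 has {E, B, C} and column 1 has {E, D, B, A, C}, leaving only F.
Row 6, column 2: row 6 has {E, B, C, F} and column 2 has {D, B, C, F}, leaving only A.
Row 1 already has {D, B, F} and column 2 already has {D, B, A, C, F}, so row 1, column 2 must be E.

E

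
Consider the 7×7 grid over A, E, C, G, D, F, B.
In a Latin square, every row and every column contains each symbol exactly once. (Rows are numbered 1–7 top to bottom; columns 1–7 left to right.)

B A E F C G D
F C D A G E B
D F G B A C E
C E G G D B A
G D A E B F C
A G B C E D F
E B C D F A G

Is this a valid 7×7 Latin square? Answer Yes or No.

No

Row 4 contains G twice (at columns 3 and 4), so it is not a permutation.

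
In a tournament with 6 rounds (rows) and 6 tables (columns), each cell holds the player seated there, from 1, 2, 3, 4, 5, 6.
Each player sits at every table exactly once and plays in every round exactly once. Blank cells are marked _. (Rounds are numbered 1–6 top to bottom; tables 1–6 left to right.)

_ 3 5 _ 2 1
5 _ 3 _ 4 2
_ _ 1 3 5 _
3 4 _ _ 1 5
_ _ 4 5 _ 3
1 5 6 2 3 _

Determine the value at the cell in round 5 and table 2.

1

Round 4, table 3: round 4 has {1, 3, 4, 5} and table 3 has {1, 3, 4, 5, 6}, leaving only 2.
Round 4, table 4: round 4 has {1, 2, 3, 4, 5} and table 4 has {2, 3, 5}, leaving only 6.
Round 1, table 4: round 1 has {1, 2, 3, 5} and table 4 has {2, 3, 5, 6}, leaving only 4.
Round 1, table 1: round 1 has {1, 2, 3, 4, 5} and table 1 has {1, 3, 5}, leaving only 6.
Round 2, table 4: round 2 has {2, 3, 4, 5} and table 4 has {2, 3, 4, 5, 6}, leaving only 1.
Round 2, table 2: round 2 has {1, 2, 3, 4, 5} and table 2 has {3, 4, 5}, leaving only 6.
Round 3, table 2: round 3 has {1, 3, 5} and table 2 has {3, 4, 5, 6}, leaving only 2.
Round 5 already has {3, 4, 5} and table 2 already has {2, 3, 4, 5, 6}, so round 5, table 2 must be 1.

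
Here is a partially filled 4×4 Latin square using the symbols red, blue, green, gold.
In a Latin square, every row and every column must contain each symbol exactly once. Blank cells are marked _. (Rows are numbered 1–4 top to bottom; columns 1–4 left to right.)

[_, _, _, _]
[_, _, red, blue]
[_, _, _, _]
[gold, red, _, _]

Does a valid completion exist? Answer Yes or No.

Yes

No row or column among the givens repeats a symbol, and propagating forced cells runs into no contradiction.
One valid completion exists (for instance, red blue green gold / green gold red blue / blue green gold red / gold red blue green).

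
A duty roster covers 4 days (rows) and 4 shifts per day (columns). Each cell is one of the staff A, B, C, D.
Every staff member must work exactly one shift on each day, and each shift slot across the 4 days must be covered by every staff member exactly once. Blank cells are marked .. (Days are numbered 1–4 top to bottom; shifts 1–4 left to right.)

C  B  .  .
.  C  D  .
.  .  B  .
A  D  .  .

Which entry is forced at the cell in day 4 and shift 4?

Day 1, shift 3: day 1 has {B, C} and shift 3 has {B, D}, leaving only A.
Day 1, shift 4: day 1 has {A, B, C} and shift 4 has {}, leaving only D.
Day 2, shift 1: day 2 has {C, D} and shift 1 has {A, C}, leaving only B.
Day 2, shift 4: day 2 has {B, C, D} and shift 4 has {D}, leaving only A.
Day 3, shift 1: day 3 has {B} and shift 1 has {A, B, C}, leaving only D.
Day 3, shift 2: day 3 has {B, D} and shift 2 has {B, C, D}, leaving only A.
Day 3, shift 4: day 3 has {A, B, D} and shift 4 has {A, D}, leaving only C.
Day 4 already has {A, D} and shift 4 already has {A, C, D}, so day 4, shift 4 must be B.

B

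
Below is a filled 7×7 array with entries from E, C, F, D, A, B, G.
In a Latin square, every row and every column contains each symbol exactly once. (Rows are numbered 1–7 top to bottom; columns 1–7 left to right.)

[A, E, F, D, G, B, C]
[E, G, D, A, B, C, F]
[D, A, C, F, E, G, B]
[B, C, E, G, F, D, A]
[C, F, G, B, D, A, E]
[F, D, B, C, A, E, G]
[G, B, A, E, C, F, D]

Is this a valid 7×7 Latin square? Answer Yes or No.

Yes

Each row is a permutation of the 7 symbols, and so is each column.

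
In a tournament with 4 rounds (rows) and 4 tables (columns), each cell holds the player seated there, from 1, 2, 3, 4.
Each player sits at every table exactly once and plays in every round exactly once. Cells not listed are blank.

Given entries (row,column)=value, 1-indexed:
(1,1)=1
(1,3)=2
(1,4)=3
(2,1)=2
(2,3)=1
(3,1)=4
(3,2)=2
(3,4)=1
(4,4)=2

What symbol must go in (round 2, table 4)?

Round 2 already has {1, 2} and table 4 already has {1, 2, 3}, so round 2, table 4 must be 4.

4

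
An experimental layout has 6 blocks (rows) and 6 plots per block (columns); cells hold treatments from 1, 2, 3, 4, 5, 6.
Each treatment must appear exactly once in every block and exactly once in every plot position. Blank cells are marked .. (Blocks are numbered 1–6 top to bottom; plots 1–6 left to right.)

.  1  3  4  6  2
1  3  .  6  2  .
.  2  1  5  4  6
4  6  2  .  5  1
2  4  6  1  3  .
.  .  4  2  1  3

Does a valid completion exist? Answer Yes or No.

Yes

No block or plot among the givens repeats a symbol, and propagating forced cells runs into no contradiction.
One valid completion exists (for instance, 5 1 3 4 6 2 / 1 3 5 6 2 4 / 3 2 1 5 4 6 / 4 6 2 3 5 1 / 2 4 6 1 3 5 / 6 5 4 2 1 3).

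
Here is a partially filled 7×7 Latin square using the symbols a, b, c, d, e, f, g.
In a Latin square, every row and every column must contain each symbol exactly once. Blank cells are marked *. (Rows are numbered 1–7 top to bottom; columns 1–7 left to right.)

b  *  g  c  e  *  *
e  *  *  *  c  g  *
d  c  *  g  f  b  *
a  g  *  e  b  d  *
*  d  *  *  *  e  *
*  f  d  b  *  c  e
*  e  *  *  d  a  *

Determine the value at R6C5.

a

Row 1, column 2: row 1 has {b, c, e, g} and column 2 has {c, d, e, f, g}, leaving only a.
Row 1, column 6: row 1 has {a, b, c, e, g} and column 6 has {a, b, c, d, e, g}, leaving only f.
Row 1, column 7: row 1 has {a, b, c, e, f, g} and column 7 has {e}, leaving only d.
Row 2, column 2: row 2 has {c, e, g} and column 2 has {a, c, d, e, f, g}, leaving only b.
Row 3, column 7: row 3 has {b, c, d, f, g} and column 7 has {d, e}, leaving only a.
Row 2, column 7: row 2 has {b, c, e, g} and column 7 has {a, d, e}, leaving only f.
Row 2, column 3: row 2 has {b, c, e, f, g} and column 3 has {d, g}, leaving only a.
Row 2, column 4: row 2 has {a, b, c, e, f, g} and column 4 has {b, c, e, g}, leaving only d.
Row 3, column 3: row 3 has {a, b, c, d, f, g} and column 3 has {a, d, g}, leaving only e.
Row 4, column 7: row 4 has {a, b, d, e, g} and column 7 has {a, d, e, f}, leaving only c.
Row 4, column 3: row 4 has {a, b, c, d, e, g} and column 3 has {a, d, e, g}, leaving only f.
Row 6, column 1: row 6 has {b, c, d, e, f} and column 1 has {a, b, d, e}, leaving only g.
Row 6 already has {b, c, d, e, f, g} and column 5 already has {b, c, d, e, f}, so row 6, column 5 must be a.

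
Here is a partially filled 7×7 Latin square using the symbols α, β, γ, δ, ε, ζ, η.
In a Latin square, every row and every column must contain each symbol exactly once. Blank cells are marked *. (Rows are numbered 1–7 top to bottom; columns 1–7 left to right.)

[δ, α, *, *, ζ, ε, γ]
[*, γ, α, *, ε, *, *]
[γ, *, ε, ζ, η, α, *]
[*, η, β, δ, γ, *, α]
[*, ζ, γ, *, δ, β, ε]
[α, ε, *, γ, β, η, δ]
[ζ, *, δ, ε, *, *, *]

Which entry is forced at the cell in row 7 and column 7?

η

Row 1, column 3: row 1 has {α, γ, δ, ε, ζ} and column 3 has {α, β, γ, δ, ε}, leaving only η.
Row 1, column 4: row 1 has {α, γ, δ, ε, ζ, η} and column 4 has {γ, δ, ε, ζ}, leaving only β.
Row 2, column 4: row 2 has {α, γ, ε} and column 4 has {β, γ, δ, ε, ζ}, leaving only η.
Row 2, column 1: row 2 has {α, γ, ε, η} and column 1 has {α, γ, δ, ζ}, leaving only β.
Row 2, column 7: row 2 has {α, β, γ, ε, η} and column 7 has {α, γ, δ, ε}, leaving only ζ.
Row 2, column 6: row 2 has {α, β, γ, ε, ζ, η} and column 6 has {α, β, ε, η}, leaving only δ.
Row 3, column 7: row 3 has {α, γ, ε, ζ, η} and column 7 has {α, γ, δ, ε, ζ}, leaving only β.
Row 7 already has {δ, ε, ζ} and column 7 already has {α, β, γ, δ, ε, ζ}, so row 7, column 7 must be η.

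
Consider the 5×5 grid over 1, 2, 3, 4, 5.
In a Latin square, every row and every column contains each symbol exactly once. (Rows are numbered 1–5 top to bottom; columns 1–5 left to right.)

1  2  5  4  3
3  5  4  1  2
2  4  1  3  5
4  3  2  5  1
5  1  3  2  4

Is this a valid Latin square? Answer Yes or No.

Each row is a permutation of the 5 symbols, and so is each column.

Yes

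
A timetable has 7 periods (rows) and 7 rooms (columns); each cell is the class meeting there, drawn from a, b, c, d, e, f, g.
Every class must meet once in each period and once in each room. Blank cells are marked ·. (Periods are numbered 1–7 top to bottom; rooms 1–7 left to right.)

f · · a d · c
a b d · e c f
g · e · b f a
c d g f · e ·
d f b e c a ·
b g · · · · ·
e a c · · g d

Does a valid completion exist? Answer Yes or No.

Period 1, room 3: period 1 together with room 3 already contain {a, b, c, d, e, f, g} — every symbol — so nothing can go there. The grid has no valid completion.

No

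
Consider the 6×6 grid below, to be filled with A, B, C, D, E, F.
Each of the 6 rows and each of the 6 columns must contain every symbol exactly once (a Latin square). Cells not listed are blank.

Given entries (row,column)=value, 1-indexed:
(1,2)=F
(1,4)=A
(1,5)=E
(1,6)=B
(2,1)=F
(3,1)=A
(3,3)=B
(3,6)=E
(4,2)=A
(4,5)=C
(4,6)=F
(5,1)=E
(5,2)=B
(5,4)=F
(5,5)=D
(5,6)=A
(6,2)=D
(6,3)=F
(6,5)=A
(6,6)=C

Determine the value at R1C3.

D

Row 2, column 5: row 2 has {F} and column 5 has {A, C, D, E}, leaving only B.
Row 2, column 6: row 2 has {B, F} and column 6 has {A, B, C, E, F}, leaving only D.
Row 3, column 2: row 3 has {A, B, E} and column 2 has {A, B, D, F}, leaving only C.
Row 2, column 2: row 2 has {B, D, F} and column 2 has {A, B, C, D, F}, leaving only E.
Row 2, column 4: row 2 has {B, D, E, F} and column 4 has {A, F}, leaving only C.
Row 2, column 3: row 2 has {B, C, D, E, F} and column 3 has {B, F}, leaving only A.
Row 3, column 4: row 3 has {A, B, C, E} and column 4 has {A, C, F}, leaving only D.
Row 3, column 5: row 3 has {A, B, C, D, E} and column 5 has {A, B, C, D, E}, leaving only F.
Row 5, column 3: row 5 has {A, B, D, E, F} and column 3 has {A, B, F}, leaving only C.
Row 1 already has {A, B, E, F} and column 3 already has {A, B, C, F}, so row 1, column 3 must be D.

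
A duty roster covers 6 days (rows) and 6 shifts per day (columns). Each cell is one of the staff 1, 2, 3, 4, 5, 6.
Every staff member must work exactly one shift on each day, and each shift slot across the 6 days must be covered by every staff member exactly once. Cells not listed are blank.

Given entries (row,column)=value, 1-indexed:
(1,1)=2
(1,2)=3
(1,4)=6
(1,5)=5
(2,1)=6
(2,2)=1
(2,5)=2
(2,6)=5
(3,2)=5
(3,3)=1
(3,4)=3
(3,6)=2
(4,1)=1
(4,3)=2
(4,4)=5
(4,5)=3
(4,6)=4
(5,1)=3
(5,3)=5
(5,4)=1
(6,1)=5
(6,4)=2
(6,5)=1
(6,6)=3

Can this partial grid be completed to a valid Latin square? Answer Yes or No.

No day or shift among the givens repeats a symbol, and propagating forced cells runs into no contradiction.
One valid completion exists (for instance, 2 3 4 6 5 1 / 6 1 3 4 2 5 / 4 5 1 3 6 2 / 1 6 2 5 3 4 / 3 2 5 1 4 6 / 5 4 6 2 1 3).

Yes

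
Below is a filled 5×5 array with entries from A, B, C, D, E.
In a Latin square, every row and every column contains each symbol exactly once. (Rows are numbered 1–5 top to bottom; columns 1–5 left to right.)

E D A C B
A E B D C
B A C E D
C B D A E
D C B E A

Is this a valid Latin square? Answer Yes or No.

Every row is a permutation, but column 3 contains B twice (at rows 2 and 5).

No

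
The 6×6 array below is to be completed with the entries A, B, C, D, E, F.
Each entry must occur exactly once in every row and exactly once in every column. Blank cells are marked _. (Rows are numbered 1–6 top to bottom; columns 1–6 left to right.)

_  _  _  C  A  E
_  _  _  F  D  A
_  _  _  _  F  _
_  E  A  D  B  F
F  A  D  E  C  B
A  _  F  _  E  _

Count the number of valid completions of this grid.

3

Row 1, column 1: eliminating its row and column leaves {B, D}.
Row 1, column 2: eliminating its row and column leaves {B, D, F}.
Row 1, column 3: eliminating its row and column leaves {B}.
Row 2, column 1: eliminating its row and column leaves {B, C, E}.
Row 2, column 2: eliminating its row and column leaves {B, C}.
Row 2, column 3: eliminating its row and column leaves {B, C, E}.
Row 3, column 1: eliminating its row and column leaves {B, C, D, E}.
Row 3, column 2: eliminating its row and column leaves {B, C, D}.
Row 3, column 3: eliminating its row and column leaves {B, C, E}.
Row 3, column 4: eliminating its row and column leaves {A, B}.
Row 3, column 6: eliminating its row and column leaves {C, D}.
Row 4, column 1: eliminating its row and column leaves {C}.
Row 6, column 2: eliminating its row and column leaves {B, C, D}.
Row 6, column 4: eliminating its row and column leaves {B}.
Row 6, column 6: eliminating its row and column leaves {C, D}.
Enumerating the assignments across these blanks that avoid any row or column repeat gives 3 completions.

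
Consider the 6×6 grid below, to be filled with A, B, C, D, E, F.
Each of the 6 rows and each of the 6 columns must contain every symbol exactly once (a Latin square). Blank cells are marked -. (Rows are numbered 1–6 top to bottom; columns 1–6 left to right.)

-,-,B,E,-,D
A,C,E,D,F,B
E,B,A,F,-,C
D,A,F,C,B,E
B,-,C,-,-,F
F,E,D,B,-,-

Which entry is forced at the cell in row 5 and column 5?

Row 1, column 1: row 1 has {B, D, E} and column 1 has {A, B, D, E, F}, leaving only C.
Row 1, column 2: row 1 has {B, C, D, E} and column 2 has {A, B, C, E}, leaving only F.
Row 1, column 5: row 1 has {B, C, D, E, F} and column 5 has {B, F}, leaving only A.
Row 3, column 5: row 3 has {A, B, C, E, F} and column 5 has {A, B, F}, leaving only D.
Row 5 already has {B, C, F} and column 5 already has {A, B, D, F}, so row 5, column 5 must be E.

E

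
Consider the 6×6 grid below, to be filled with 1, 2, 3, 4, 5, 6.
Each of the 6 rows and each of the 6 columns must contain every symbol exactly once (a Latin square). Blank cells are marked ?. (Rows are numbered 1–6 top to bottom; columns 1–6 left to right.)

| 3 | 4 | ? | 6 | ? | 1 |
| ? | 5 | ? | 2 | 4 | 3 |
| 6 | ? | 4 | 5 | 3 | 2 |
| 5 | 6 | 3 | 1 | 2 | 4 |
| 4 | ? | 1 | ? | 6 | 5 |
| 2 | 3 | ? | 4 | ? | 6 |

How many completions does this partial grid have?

Row 1, column 3: eliminating its row and column leaves {2, 5}.
Row 1, column 5: eliminating its row and column leaves {5}.
Row 2, column 1: eliminating its row and column leaves {1}.
Row 2, column 3: eliminating its row and column leaves {6}.
Row 3, column 2: eliminating its row and column leaves {1}.
Row 5, column 2: eliminating its row and column leaves {2}.
Row 5, column 4: eliminating its row and column leaves {3}.
Row 6, column 3: eliminating its row and column leaves {5}.
Row 6, column 5: eliminating its row and column leaves {1, 5}.
Only one assignment across all blanks avoids any row or column repeat, giving 1 completion.

1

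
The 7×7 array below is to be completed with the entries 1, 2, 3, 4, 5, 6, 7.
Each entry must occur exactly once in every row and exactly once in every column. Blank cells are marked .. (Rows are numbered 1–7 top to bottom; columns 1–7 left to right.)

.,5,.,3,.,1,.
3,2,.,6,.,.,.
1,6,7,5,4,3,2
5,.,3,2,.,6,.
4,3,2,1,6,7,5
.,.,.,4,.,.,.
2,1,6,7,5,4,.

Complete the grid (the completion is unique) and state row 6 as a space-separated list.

6 7 5 4 3 2 1

Row 6, column 2: row 6 has {4} and column 2 has {1, 2, 3, 5, 6}, leaving only 7.
Row 6, column 1: row 6 has {4, 7} and column 1 has {1, 2, 3, 4, 5}, leaving only 6.
Row 1, column 1: row 1 has {1, 3, 5} and column 1 has {1, 2, 3, 4, 5, 6}, leaving only 7.
Row 1, column 3: row 1 has {1, 3, 5, 7} and column 3 has {2, 3, 6, 7}, leaving only 4.
Row 1, column 5: row 1 has {1, 3, 4, 5, 7} and column 5 has {4, 5, 6}, leaving only 2.
Row 1, column 7: row 1 has {1, 2, 3, 4, 5, 7} and column 7 has {2, 5}, leaving only 6.
Row 2, column 6: row 2 has {2, 3, 6} and column 6 has {1, 3, 4, 6, 7}, leaving only 5.
Row 6, column 6: row 6 has {4, 6, 7} and column 6 has {1, 3, 4, 5, 6, 7}, leaving only 2.
Row 2, column 3: row 2 has {2, 3, 5, 6} and column 3 has {2, 3, 4, 6, 7}, leaving only 1.
Row 6, column 3: row 6 has {2, 4, 6, 7} and column 3 has {1, 2, 3, 4, 6, 7}, leaving only 5.
Row 2, column 5: row 2 has {1, 2, 3, 5, 6} and column 5 has {2, 4, 5, 6}, leaving only 7.
Row 2, column 7: row 2 has {1, 2, 3, 5, 6, 7} and column 7 has {2, 5, 6}, leaving only 4.
Row 4, column 2: row 4 has {2, 3, 5, 6} and column 2 has {1, 2, 3, 5, 6, 7}, leaving only 4.
Row 4, column 5: row 4 has {2, 3, 4, 5, 6} and column 5 has {2, 4, 5, 6, 7}, leaving only 1.
Row 6, column 5: row 6 has {2, 4, 5, 6, 7} and column 5 has {1, 2, 4, 5, 6, 7}, leaving only 3.
Row 6, column 7: row 6 has {2, 3, 4, 5, 6, 7} and column 7 has {2, 4, 5, 6}, leaving only 1.
So row 6 reads: 6 7 5 4 3 2 1.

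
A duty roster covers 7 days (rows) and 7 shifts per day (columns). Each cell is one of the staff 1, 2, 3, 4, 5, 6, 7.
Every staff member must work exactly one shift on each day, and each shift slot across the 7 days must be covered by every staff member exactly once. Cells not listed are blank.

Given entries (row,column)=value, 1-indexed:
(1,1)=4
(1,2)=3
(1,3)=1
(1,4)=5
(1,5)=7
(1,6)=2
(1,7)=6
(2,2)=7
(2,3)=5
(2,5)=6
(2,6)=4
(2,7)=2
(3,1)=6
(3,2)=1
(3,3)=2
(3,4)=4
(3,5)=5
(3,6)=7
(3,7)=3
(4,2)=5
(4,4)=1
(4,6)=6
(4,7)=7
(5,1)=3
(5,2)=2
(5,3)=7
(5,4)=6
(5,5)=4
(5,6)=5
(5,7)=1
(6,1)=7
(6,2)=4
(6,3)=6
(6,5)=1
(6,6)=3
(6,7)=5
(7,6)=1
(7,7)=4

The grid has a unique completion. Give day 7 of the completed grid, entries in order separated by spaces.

5 6 3 7 2 1 4

Day 7, shift 2: day 7 has {1, 4} and shift 2 has {1, 2, 3, 4, 5, 7}, leaving only 6.
Day 7, shift 3: day 7 has {1, 4, 6} and shift 3 has {1, 2, 5, 6, 7}, leaving only 3.
Day 7, shift 5: day 7 has {1, 3, 4, 6} and shift 5 has {1, 4, 5, 6, 7}, leaving only 2.
Day 7, shift 1: day 7 has {1, 2, 3, 4, 6} and shift 1 has {3, 4, 6, 7}, leaving only 5.
Day 7, shift 4: day 7 has {1, 2, 3, 4, 5, 6} and shift 4 has {1, 4, 5, 6}, leaving only 7.
So day 7 reads: 5 6 3 7 2 1 4.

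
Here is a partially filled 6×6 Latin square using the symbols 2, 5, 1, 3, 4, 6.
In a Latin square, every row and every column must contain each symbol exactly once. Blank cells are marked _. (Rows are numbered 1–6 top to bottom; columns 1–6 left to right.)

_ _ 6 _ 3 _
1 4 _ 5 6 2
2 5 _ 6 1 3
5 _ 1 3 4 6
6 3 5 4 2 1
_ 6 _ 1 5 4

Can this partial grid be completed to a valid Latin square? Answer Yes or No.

No row or column among the givens repeats a symbol, and propagating forced cells runs into no contradiction.
One valid completion exists (for instance, 4 1 6 2 3 5 / 1 4 3 5 6 2 / 2 5 4 6 1 3 / 5 2 1 3 4 6 / 6 3 5 4 2 1 / 3 6 2 1 5 4).

Yes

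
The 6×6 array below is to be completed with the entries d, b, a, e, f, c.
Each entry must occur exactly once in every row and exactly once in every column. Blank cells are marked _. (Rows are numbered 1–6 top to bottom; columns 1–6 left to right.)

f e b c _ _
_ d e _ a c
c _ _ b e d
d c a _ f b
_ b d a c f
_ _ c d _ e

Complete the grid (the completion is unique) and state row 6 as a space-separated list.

Row 6, column 5: row 6 has {d, e, c} and column 5 has {a, e, f, c}, leaving only b.
Row 6, column 1: row 6 has {d, b, e, c} and column 1 has {d, f, c}, leaving only a.
Row 6, column 2: row 6 has {d, b, a, e, c} and column 2 has {d, b, e, c}, leaving only f.
So row 6 reads: a f c d b e.

a f c d b e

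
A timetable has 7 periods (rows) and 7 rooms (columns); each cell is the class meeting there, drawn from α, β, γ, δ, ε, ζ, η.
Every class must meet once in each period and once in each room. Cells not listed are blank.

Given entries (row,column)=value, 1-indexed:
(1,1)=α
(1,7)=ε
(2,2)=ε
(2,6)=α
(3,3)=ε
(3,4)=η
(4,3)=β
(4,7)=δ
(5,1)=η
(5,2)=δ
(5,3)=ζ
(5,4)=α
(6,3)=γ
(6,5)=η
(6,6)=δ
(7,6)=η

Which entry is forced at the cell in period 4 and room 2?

η

Period 4, room 2 is narrowed to {α, γ, ζ, η}.
If it were α, propagating the remaining blanks reaches a contradiction.
If it were γ, propagating the remaining blanks reaches a contradiction.
If it were ζ, propagating the remaining blanks reaches a contradiction.
So period 4, room 2 must be η.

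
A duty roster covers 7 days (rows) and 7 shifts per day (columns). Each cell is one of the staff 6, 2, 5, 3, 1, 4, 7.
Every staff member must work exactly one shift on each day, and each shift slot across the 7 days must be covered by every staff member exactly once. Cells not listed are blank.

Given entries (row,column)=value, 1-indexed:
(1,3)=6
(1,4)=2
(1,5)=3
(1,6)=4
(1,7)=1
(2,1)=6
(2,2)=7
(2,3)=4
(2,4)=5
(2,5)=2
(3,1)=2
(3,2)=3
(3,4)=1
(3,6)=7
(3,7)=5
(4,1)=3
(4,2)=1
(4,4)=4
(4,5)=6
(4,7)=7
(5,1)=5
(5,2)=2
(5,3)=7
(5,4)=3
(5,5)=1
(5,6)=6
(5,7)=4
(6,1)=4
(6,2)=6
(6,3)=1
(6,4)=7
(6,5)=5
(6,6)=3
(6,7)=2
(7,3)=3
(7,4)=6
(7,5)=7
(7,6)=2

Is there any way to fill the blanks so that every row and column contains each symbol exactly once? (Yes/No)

No

Day 3, shift 3: day 3 together with shift 3 already contain {6, 2, 5, 3, 1, 4, 7} — every symbol — so nothing can go there. The grid has no valid completion.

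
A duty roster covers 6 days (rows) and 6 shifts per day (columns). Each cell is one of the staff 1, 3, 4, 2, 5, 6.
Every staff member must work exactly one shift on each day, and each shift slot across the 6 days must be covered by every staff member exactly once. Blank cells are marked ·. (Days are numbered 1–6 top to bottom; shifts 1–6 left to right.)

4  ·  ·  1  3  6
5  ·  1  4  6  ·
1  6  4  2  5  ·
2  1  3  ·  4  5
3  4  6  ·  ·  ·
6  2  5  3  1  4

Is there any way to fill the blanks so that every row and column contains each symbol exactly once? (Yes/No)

Yes

No day or shift among the givens repeats a symbol, and propagating forced cells runs into no contradiction.
One valid completion exists (for instance, 4 5 2 1 3 6 / 5 3 1 4 6 2 / 1 6 4 2 5 3 / 2 1 3 6 4 5 / 3 4 6 5 2 1 / 6 2 5 3 1 4).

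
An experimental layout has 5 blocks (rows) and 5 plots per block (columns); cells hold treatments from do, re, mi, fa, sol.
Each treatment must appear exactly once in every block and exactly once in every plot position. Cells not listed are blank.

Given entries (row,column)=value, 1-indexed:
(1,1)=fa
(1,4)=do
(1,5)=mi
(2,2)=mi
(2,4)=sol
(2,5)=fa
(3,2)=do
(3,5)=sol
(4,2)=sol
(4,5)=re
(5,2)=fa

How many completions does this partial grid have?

3

Block 1, plot 2: eliminating its block and plot leaves {re}.
Block 1, plot 3: eliminating its block and plot leaves {re, sol}.
Block 2, plot 1: eliminating its block and plot leaves {do, re}.
Block 2, plot 3: eliminating its block and plot leaves {do, re}.
Block 3, plot 1: eliminating its block and plot leaves {re, mi}.
Block 3, plot 3: eliminating its block and plot leaves {re, mi, fa}.
Block 3, plot 4: eliminating its block and plot leaves {re, mi, fa}.
Block 4, plot 1: eliminating its block and plot leaves {do, mi}.
Block 4, plot 3: eliminating its block and plot leaves {do, mi, fa}.
Block 4, plot 4: eliminating its block and plot leaves {mi, fa}.
Block 5, plot 1: eliminating its block and plot leaves {do, re, mi, sol}.
Block 5, plot 3: eliminating its block and plot leaves {do, re, mi, sol}.
Block 5, plot 4: eliminating its block and plot leaves {re, mi}.
Block 5, plot 5: eliminating its block and plot leaves {do}.
Enumerating the assignments across these blanks that avoid any block or plot repeat gives 3 completions.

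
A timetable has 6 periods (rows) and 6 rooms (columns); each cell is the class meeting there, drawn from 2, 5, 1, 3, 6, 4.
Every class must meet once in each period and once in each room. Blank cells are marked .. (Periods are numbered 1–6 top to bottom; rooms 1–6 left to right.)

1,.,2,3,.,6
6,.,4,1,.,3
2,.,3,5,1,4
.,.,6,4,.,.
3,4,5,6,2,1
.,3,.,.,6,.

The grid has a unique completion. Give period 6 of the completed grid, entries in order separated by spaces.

4 3 1 2 6 5

Period 6, room 3: period 6 has {3, 6} and room 3 has {2, 5, 3, 6, 4}, leaving only 1.
Period 6, room 4: period 6 has {1, 3, 6} and room 4 has {5, 1, 3, 6, 4}, leaving only 2.
Period 6, room 6: period 6 has {2, 1, 3, 6} and room 6 has {1, 3, 6, 4}, leaving only 5.
Period 6, room 1: period 6 has {2, 5, 1, 3, 6} and room 1 has {2, 1, 3, 6}, leaving only 4.
So period 6 reads: 4 3 1 2 6 5.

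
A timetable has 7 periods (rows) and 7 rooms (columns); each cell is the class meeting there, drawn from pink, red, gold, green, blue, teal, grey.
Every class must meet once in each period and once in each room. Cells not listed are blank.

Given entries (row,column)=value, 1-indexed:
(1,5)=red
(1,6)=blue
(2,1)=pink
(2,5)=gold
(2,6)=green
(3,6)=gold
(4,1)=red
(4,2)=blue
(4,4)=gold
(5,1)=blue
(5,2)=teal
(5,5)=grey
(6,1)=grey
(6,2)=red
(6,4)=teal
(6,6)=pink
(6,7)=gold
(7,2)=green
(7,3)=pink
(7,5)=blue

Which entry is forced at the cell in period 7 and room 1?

gold

Period 2, room 2: period 2 has {pink, gold, green} and room 2 has {red, green, blue, teal}, leaving only grey.
Period 3, room 2: period 3 has {gold} and room 2 has {red, green, blue, teal, grey}, leaving only pink.
Period 1, room 2: period 1 has {red, blue} and room 2 has {pink, red, green, blue, teal, grey}, leaving only gold.
Period 5, room 6: period 5 has {blue, teal, grey} and room 6 has {pink, gold, green, blue}, leaving only red.
Period 6, room 5: period 6 has {pink, red, gold, teal, grey} and room 5 has {red, gold, blue, grey}, leaving only green.
Period 3, room 5: period 3 has {pink, gold} and room 5 has {red, gold, green, blue, grey}, leaving only teal.
Period 3, room 1: period 3 has {pink, gold, teal} and room 1 has {pink, red, blue, grey}, leaving only green.
Period 1, room 1: period 1 has {red, gold, blue} and room 1 has {pink, red, green, blue, grey}, leaving only teal.
Period 7 already has {pink, green, blue} and room 1 already has {pink, red, green, blue, teal, grey}, so period 7, room 1 must be gold.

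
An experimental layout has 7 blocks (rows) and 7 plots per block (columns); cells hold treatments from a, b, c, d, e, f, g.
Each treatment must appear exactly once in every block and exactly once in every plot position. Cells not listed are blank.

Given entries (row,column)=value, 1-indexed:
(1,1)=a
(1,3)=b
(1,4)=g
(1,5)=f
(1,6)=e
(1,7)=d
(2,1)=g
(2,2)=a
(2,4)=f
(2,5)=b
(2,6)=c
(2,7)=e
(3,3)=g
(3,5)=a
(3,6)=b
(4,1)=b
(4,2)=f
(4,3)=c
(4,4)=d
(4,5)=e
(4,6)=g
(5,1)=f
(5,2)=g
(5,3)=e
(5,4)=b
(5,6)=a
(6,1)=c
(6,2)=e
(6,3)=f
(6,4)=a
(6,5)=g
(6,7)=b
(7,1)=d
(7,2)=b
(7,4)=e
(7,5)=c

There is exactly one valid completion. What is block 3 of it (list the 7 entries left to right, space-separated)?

Block 3, plot 1: block 3 has {a, b, g} and plot 1 has {a, b, c, d, f, g}, leaving only e.
Block 3, plot 4: block 3 has {a, b, e, g} and plot 4 has {a, b, d, e, f, g}, leaving only c.
Block 3, plot 2: block 3 has {a, b, c, e, g} and plot 2 has {a, b, e, f, g}, leaving only d.
Block 3, plot 7: block 3 has {a, b, c, d, e, g} and plot 7 has {b, d, e}, leaving only f.
So block 3 reads: e d g c a b f.

e d g c a b f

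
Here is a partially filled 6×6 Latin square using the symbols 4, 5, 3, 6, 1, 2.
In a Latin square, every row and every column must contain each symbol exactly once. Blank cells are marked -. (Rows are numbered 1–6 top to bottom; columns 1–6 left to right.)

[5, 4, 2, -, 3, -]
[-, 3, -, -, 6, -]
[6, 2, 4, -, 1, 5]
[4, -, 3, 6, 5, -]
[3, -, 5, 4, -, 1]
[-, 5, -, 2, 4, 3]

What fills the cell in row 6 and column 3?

Row 1, column 4: row 1 has {4, 5, 3, 2} and column 4 has {4, 6, 2}, leaving only 1.
Row 1, column 6: row 1 has {4, 5, 3, 1, 2} and column 6 has {5, 3, 1}, leaving only 6.
Row 2, column 3: row 2 has {3, 6} and column 3 has {4, 5, 3, 2}, leaving only 1.
Row 6 already has {4, 5, 3, 2} and column 3 already has {4, 5, 3, 1, 2}, so row 6, column 3 must be 6.

6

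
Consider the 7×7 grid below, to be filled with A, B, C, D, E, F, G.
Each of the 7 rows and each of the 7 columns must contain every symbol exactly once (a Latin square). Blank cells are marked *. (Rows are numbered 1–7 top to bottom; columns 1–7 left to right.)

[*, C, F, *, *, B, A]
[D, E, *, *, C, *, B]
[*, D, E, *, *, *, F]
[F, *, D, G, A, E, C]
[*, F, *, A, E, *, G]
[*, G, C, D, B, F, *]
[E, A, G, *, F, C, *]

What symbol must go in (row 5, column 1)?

Row 1, column 1: row 1 has {A, B, C, F} and column 1 has {D, E, F}, leaving only G.
Row 1, column 4: row 1 has {A, B, C, F, G} and column 4 has {A, D, G}, leaving only E.
Row 1, column 5: row 1 has {A, B, C, E, F, G} and column 5 has {A, B, C, E, F}, leaving only D.
Row 2, column 3: row 2 has {B, C, D, E} and column 3 has {C, D, E, F, G}, leaving only A.
Row 2, column 4: row 2 has {A, B, C, D, E} and column 4 has {A, D, E, G}, leaving only F.
Row 2, column 6: row 2 has {A, B, C, D, E, F} and column 6 has {B, C, E, F}, leaving only G.
Row 3, column 5: row 3 has {D, E, F} and column 5 has {A, B, C, D, E, F}, leaving only G.
Row 3, column 6: row 3 has {D, E, F, G} and column 6 has {B, C, E, F, G}, leaving only A.
Row 4, column 2: row 4 has {A, C, D, E, F, G} and column 2 has {A, C, D, E, F, G}, leaving only B.
Row 5, column 3: row 5 has {A, E, F, G} and column 3 has {A, C, D, E, F, G}, leaving only B.
Row 5 already has {A, B, E, F, G} and column 1 already has {D, E, F, G}, so row 5, column 1 must be C.

C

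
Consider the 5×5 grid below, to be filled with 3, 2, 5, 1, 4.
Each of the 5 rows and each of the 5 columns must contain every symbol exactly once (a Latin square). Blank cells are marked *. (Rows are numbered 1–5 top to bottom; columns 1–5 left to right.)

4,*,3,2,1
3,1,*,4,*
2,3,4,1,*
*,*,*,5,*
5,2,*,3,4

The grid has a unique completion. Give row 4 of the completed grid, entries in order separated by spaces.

Row 4, column 1: row 4 has {5} and column 1 has {3, 2, 5, 4}, leaving only 1.
Row 4, column 2: row 4 has {5, 1} and column 2 has {3, 2, 1}, leaving only 4.
Row 4, column 3: row 4 has {5, 1, 4} and column 3 has {3, 4}, leaving only 2.
Row 4, column 5: row 4 has {2, 5, 1, 4} and column 5 has {1, 4}, leaving only 3.
So row 4 reads: 1 4 2 5 3.

1 4 2 5 3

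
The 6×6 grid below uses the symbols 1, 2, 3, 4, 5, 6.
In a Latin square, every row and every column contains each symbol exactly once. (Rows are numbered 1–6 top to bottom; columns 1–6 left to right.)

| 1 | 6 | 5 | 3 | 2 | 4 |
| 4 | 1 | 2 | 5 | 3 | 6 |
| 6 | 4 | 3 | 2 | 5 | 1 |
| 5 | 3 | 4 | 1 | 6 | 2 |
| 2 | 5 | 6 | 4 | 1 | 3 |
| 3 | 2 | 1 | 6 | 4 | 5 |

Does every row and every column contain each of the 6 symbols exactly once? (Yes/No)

Yes

Each row is a permutation of the 6 symbols, and so is each column.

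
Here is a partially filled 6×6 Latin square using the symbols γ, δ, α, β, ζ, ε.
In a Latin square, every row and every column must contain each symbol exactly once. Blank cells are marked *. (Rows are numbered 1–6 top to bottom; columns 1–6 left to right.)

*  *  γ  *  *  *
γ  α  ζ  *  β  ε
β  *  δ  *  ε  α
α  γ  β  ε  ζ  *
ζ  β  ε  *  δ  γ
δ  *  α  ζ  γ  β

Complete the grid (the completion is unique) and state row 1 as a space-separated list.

Row 1, column 1: row 1 has {γ} and column 1 has {γ, δ, α, β, ζ}, leaving only ε.
Row 1, column 5: row 1 has {γ, ε} and column 5 has {γ, δ, β, ζ, ε}, leaving only α.
Row 2, column 4: row 2 has {γ, α, β, ζ, ε} and column 4 has {ζ, ε}, leaving only δ.
Row 1, column 4: row 1 has {γ, α, ε} and column 4 has {δ, ζ, ε}, leaving only β.
Row 3, column 2: row 3 has {δ, α, β, ε} and column 2 has {γ, α, β}, leaving only ζ.
Row 1, column 2: row 1 has {γ, α, β, ε} and column 2 has {γ, α, β, ζ}, leaving only δ.
Row 1, column 6: row 1 has {γ, δ, α, β, ε} and column 6 has {γ, α, β, ε}, leaving only ζ.
So row 1 reads: ε δ γ β α ζ.

ε δ γ β α ζ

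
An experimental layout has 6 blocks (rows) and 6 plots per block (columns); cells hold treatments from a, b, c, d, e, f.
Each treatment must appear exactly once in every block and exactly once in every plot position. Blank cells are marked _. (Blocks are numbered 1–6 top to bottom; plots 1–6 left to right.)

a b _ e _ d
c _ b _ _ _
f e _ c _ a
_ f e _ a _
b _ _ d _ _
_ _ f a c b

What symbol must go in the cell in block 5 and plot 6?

f

Block 1, plot 3: block 1 has {a, b, d, e} and plot 3 has {b, e, f}, leaving only c.
Block 1, plot 5: block 1 has {a, b, c, d, e} and plot 5 has {a, c}, leaving only f.
Block 2, plot 4: block 2 has {b, c} and plot 4 has {a, c, d, e}, leaving only f.
Block 2, plot 6: block 2 has {b, c, f} and plot 6 has {a, b, d}, leaving only e.
Block 2, plot 5: block 2 has {b, c, e, f} and plot 5 has {a, c, f}, leaving only d.
Block 2, plot 2: block 2 has {b, c, d, e, f} and plot 2 has {b, e, f}, leaving only a.
Block 3, plot 3: block 3 has {a, c, e, f} and plot 3 has {b, c, e, f}, leaving only d.
Block 3, plot 5: block 3 has {a, c, d, e, f} and plot 5 has {a, c, d, f}, leaving only b.
Block 4, plot 1: block 4 has {a, e, f} and plot 1 has {a, b, c, f}, leaving only d.
Block 4, plot 4: block 4 has {a, d, e, f} and plot 4 has {a, c, d, e, f}, leaving only b.
Block 4, plot 6: block 4 has {a, b, d, e, f} and plot 6 has {a, b, d, e}, leaving only c.
Block 5 already has {b, d} and plot 6 already has {a, b, c, d, e}, so block 5, plot 6 must be f.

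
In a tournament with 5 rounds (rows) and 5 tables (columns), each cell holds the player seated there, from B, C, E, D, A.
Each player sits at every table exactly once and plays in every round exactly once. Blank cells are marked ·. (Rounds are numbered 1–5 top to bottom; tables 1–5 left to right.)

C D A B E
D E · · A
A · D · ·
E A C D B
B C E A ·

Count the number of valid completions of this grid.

Round 2, table 3: eliminating its round and table leaves {B}.
Round 2, table 4: eliminating its round and table leaves {C}.
Round 3, table 2: eliminating its round and table leaves {B}.
Round 3, table 4: eliminating its round and table leaves {C, E}.
Round 3, table 5: eliminating its round and table leaves {C}.
Round 5, table 5: eliminating its round and table leaves {D}.
Only one assignment across all blanks avoids any round or table repeat, giving 1 completion.

1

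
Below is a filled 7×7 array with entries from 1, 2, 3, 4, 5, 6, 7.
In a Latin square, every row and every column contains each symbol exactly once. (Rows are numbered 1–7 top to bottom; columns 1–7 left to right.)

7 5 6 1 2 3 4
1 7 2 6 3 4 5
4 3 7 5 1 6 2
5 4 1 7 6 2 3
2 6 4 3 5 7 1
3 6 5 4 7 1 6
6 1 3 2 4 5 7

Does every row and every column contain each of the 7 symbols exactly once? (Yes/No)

No

Row 6 contains 6 twice (at columns 2 and 7), so it is not a permutation.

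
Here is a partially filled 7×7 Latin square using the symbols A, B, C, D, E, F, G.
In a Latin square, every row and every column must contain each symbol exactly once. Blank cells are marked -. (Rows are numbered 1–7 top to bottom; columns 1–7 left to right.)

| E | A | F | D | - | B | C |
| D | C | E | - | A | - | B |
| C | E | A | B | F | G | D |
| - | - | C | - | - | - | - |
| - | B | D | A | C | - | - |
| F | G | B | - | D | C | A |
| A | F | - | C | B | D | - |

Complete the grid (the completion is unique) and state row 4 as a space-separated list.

Row 4, column 2: row 4 has {C} and column 2 has {A, B, C, E, F, G}, leaving only D.
Row 1, column 5: row 1 has {A, B, C, D, E, F} and column 5 has {A, B, C, D, F}, leaving only G.
Row 4, column 5: row 4 has {C, D} and column 5 has {A, B, C, D, F, G}, leaving only E.
Row 2, column 6: row 2 has {A, B, C, D, E} and column 6 has {B, C, D, G}, leaving only F.
Row 4, column 6: row 4 has {C, D, E} and column 6 has {B, C, D, F, G}, leaving only A.
Row 2, column 4: row 2 has {A, B, C, D, E, F} and column 4 has {A, B, C, D}, leaving only G.
Row 4, column 4: row 4 has {A, C, D, E} and column 4 has {A, B, C, D, G}, leaving only F.
Row 4, column 7: row 4 has {A, C, D, E, F} and column 7 has {A, B, C, D}, leaving only G.
Row 4, column 1: row 4 has {A, C, D, E, F, G} and column 1 has {A, C, D, E, F}, leaving only B.
So row 4 reads: B D C F E A G.

B D C F E A G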